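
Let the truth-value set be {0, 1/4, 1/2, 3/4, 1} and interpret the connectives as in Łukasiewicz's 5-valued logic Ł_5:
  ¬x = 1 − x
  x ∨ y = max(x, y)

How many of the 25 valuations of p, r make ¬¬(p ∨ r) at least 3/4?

16

value 1: 9 assignments (counts)
value 3/4: 7 assignments (counts)
value 1/2: 5 assignments
value 1/4: 3 assignments
value 0: 1 assignment
So 16 of the 25 assignments meet the threshold.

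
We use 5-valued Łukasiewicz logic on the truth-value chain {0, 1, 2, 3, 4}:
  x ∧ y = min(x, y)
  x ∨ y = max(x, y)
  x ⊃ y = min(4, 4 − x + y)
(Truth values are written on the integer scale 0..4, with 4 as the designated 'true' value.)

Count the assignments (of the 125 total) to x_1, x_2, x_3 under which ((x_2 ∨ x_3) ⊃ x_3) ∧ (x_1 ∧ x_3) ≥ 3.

value 4: 5 assignments (counts)
value 3: 15 assignments (counts)
value 2: 25 assignments
value 1: 35 assignments
value 0: 45 assignments
So 20 of the 125 assignments meet the threshold.

20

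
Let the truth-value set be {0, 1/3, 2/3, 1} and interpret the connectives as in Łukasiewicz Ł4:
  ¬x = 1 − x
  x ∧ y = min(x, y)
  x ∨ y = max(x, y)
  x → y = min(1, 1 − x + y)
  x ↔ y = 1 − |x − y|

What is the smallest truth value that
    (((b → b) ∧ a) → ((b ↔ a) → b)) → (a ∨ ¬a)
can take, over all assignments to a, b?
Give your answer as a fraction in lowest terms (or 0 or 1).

2/3

Take a = 1/3, b = 0:
b → b = 0 → 0 = 1
(b → b) ∧ a = 1 ∧ 1/3 = 1/3
b ↔ a = 0 ↔ 1/3 = 2/3
(b ↔ a) → b = 2/3 → 0 = 1/3
((b → b) ∧ a) → ((b ↔ a) → b) = 1/3 → 1/3 = 1
¬a = ¬1/3 = 2/3
a ∨ ¬a = 1/3 ∨ 2/3 = 2/3
(((b → b) ∧ a) → ((b ↔ a) → b)) → (a ∨ ¬a) = 1 → 2/3 = 2/3
No assignment yields a value below 2/3, so this is the minimum.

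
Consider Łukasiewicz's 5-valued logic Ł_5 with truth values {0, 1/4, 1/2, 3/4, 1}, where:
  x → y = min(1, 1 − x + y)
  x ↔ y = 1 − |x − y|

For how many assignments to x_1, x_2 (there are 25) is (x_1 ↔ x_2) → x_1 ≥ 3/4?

18

value 1: 13 assignments (counts)
value 3/4: 5 assignments (counts)
value 1/2: 4 assignments
value 1/4: 2 assignments
value 0: 1 assignment
So 18 of the 25 assignments meet the threshold.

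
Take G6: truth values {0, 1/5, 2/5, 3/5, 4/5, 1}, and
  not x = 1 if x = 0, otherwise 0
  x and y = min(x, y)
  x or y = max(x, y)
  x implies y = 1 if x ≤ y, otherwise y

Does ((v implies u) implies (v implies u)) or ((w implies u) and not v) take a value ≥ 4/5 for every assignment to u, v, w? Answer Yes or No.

Yes

At u = 4/5, v = 1, w = 2/5, for instance:
v implies u = 1 implies 4/5 = 4/5
v implies u = 1 implies 4/5 = 4/5
(v implies u) implies (v implies u) = 4/5 implies 4/5 = 1
w implies u = 2/5 implies 4/5 = 1
not v = not 1 = 0
(w implies u) and not v = 1 and 0 = 0
((v implies u) implies (v implies u)) or ((w implies u) and not v) = 1 or 0 = 1
and checking the remaining 215 assignments likewise gives ≥ 4/5 in every case.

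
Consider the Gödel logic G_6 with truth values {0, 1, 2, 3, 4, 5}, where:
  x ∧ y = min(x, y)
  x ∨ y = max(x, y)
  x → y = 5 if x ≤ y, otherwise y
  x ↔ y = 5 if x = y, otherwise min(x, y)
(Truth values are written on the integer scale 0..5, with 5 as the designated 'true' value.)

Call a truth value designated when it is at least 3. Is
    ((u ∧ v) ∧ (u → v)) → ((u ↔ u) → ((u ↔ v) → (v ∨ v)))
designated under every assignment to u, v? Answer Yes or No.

At u = 3, v = 5, for instance:
u ∧ v = 3 ∧ 5 = 3
u → v = 3 → 5 = 5
(u ∧ v) ∧ (u → v) = 3 ∧ 5 = 3
u ↔ u = 3 ↔ 3 = 5
u ↔ v = 3 ↔ 5 = 3
v ∨ v = 5 ∨ 5 = 5
(u ↔ v) → (v ∨ v) = 3 → 5 = 5
(u ↔ u) → ((u ↔ v) → (v ∨ v)) = 5 → 5 = 5
((u ∧ v) ∧ (u → v)) → ((u ↔ u) → ((u ↔ v) → (v ∨ v))) = 3 → 5 = 5
and checking the remaining 35 assignments likewise gives ≥ 3 in every case.

Yes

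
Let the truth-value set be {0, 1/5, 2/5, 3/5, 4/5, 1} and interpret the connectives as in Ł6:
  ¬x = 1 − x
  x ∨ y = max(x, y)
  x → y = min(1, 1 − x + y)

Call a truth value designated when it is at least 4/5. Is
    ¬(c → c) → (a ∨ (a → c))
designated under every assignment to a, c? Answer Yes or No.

At a = 4/5, c = 1, for instance:
c → c = 1 → 1 = 1
¬(c → c) = ¬1 = 0
a → c = 4/5 → 1 = 1
a ∨ (a → c) = 4/5 ∨ 1 = 1
¬(c → c) → (a ∨ (a → c)) = 0 → 1 = 1
and checking the remaining 35 assignments likewise gives ≥ 4/5 in every case.

Yes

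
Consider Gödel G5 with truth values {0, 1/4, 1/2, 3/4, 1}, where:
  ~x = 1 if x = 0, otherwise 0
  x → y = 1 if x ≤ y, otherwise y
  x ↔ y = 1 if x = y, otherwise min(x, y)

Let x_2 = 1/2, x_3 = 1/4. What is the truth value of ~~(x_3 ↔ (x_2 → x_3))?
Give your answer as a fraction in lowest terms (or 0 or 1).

1

x_2 → x_3 = 1/2 → 1/4 = 1/4
x_3 ↔ (x_2 → x_3) = 1/4 ↔ 1/4 = 1
~(x_3 ↔ (x_2 → x_3)) = ~1 = 0
~~(x_3 ↔ (x_2 → x_3)) = ~0 = 1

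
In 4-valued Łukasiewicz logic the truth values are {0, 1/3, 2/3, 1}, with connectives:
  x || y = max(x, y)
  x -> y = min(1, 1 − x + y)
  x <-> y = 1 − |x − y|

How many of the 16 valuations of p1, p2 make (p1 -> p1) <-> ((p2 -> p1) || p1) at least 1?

10

p1 = 0, p2 = 0 ↦ 1  ≥
p1 = 0, p2 = 1/3 ↦ 2/3  <
p1 = 0, p2 = 2/3 ↦ 1/3  <
p1 = 0, p2 = 1 ↦ 0  <
p1 = 1/3, p2 = 0 ↦ 1  ≥
p1 = 1/3, p2 = 1/3 ↦ 1  ≥
p1 = 1/3, p2 = 2/3 ↦ 2/3  <
p1 = 1/3, p2 = 1 ↦ 1/3  <
p1 = 2/3, p2 = 0 ↦ 1  ≥
p1 = 2/3, p2 = 1/3 ↦ 1  ≥
p1 = 2/3, p2 = 2/3 ↦ 1  ≥
p1 = 2/3, p2 = 1 ↦ 2/3  <
p1 = 1, p2 = 0 ↦ 1  ≥
p1 = 1, p2 = 1/3 ↦ 1  ≥
p1 = 1, p2 = 2/3 ↦ 1  ≥
p1 = 1, p2 = 1 ↦ 1  ≥
So 10 of the 16 assignments meet the threshold.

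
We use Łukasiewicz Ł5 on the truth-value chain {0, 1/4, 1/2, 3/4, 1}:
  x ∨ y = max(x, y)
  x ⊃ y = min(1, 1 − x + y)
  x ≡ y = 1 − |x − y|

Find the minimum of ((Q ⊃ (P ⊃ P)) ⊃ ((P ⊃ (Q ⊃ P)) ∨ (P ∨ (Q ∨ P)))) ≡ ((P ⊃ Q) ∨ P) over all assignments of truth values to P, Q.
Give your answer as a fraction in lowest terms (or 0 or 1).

1/2

Take P = 1/2, Q = 0:
P ⊃ P = 1/2 ⊃ 1/2 = 1
Q ⊃ (P ⊃ P) = 0 ⊃ 1 = 1
Q ⊃ P = 0 ⊃ 1/2 = 1
P ⊃ (Q ⊃ P) = 1/2 ⊃ 1 = 1
Q ∨ P = 0 ∨ 1/2 = 1/2
P ∨ (Q ∨ P) = 1/2 ∨ 1/2 = 1/2
(P ⊃ (Q ⊃ P)) ∨ (P ∨ (Q ∨ P)) = 1 ∨ 1/2 = 1
(Q ⊃ (P ⊃ P)) ⊃ ((P ⊃ (Q ⊃ P)) ∨ (P ∨ (Q ∨ P))) = 1 ⊃ 1 = 1
P ⊃ Q = 1/2 ⊃ 0 = 1/2
(P ⊃ Q) ∨ P = 1/2 ∨ 1/2 = 1/2
((Q ⊃ (P ⊃ P)) ⊃ ((P ⊃ (Q ⊃ P)) ∨ (P ∨ (Q ∨ P)))) ≡ ((P ⊃ Q) ∨ P) = 1 ≡ 1/2 = 1/2
No assignment yields a value below 1/2, so this is the minimum.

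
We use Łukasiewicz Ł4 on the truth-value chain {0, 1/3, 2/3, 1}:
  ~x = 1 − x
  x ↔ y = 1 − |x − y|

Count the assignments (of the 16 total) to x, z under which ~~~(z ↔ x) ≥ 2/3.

6

x = 0, z = 0 ↦ 0  <
x = 0, z = 1/3 ↦ 1/3  <
x = 0, z = 2/3 ↦ 2/3  ≥
x = 0, z = 1 ↦ 1  ≥
x = 1/3, z = 0 ↦ 1/3  <
x = 1/3, z = 1/3 ↦ 0  <
x = 1/3, z = 2/3 ↦ 1/3  <
x = 1/3, z = 1 ↦ 2/3  ≥
x = 2/3, z = 0 ↦ 2/3  ≥
x = 2/3, z = 1/3 ↦ 1/3  <
x = 2/3, z = 2/3 ↦ 0  <
x = 2/3, z = 1 ↦ 1/3  <
x = 1, z = 0 ↦ 1  ≥
x = 1, z = 1/3 ↦ 2/3  ≥
x = 1, z = 2/3 ↦ 1/3  <
x = 1, z = 1 ↦ 0  <
So 6 of the 16 assignments meet the threshold.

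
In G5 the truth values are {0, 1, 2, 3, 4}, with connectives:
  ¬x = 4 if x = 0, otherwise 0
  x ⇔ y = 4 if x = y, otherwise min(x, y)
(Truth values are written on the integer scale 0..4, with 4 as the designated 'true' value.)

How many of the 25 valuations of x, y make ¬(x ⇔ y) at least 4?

value 4: 8 assignments (counts)
value 0: 17 assignments
So 8 of the 25 assignments meet the threshold.

8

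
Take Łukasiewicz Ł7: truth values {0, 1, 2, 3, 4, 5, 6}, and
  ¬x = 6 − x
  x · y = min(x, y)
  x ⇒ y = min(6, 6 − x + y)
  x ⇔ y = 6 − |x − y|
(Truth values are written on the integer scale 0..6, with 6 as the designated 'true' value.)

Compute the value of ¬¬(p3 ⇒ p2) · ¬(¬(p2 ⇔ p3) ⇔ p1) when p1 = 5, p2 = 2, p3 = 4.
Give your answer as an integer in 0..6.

p3 ⇒ p2 = 4 ⇒ 2 = 4
¬(p3 ⇒ p2) = ¬4 = 2
¬¬(p3 ⇒ p2) = ¬2 = 4
p2 ⇔ p3 = 2 ⇔ 4 = 4
¬(p2 ⇔ p3) = ¬4 = 2
¬(p2 ⇔ p3) ⇔ p1 = 2 ⇔ 5 = 3
¬(¬(p2 ⇔ p3) ⇔ p1) = ¬3 = 3
¬¬(p3 ⇒ p2) · ¬(¬(p2 ⇔ p3) ⇔ p1) = 4 · 3 = 3

3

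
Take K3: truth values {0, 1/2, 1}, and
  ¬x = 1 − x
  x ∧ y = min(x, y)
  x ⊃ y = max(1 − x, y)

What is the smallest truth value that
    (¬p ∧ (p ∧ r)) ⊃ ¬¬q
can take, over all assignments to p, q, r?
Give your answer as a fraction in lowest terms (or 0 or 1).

Take p = 1/2, q = 0, r = 1/2:
¬p = ¬1/2 = 1/2
p ∧ r = 1/2 ∧ 1/2 = 1/2
¬p ∧ (p ∧ r) = 1/2 ∧ 1/2 = 1/2
¬q = ¬0 = 1
¬¬q = ¬1 = 0
(¬p ∧ (p ∧ r)) ⊃ ¬¬q = 1/2 ⊃ 0 = 1/2
No assignment yields a value below 1/2, so this is the minimum.

1/2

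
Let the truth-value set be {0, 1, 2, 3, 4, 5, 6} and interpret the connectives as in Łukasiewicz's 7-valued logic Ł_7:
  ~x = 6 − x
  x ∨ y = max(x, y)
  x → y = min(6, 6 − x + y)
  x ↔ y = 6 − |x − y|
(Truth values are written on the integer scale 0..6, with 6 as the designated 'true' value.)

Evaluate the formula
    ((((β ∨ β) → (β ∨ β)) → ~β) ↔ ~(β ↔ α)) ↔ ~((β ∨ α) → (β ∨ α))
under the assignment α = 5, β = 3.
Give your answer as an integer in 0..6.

β ∨ β = 3 ∨ 3 = 3
β ∨ β = 3 ∨ 3 = 3
(β ∨ β) → (β ∨ β) = 3 → 3 = 6
~β = ~3 = 3
((β ∨ β) → (β ∨ β)) → ~β = 6 → 3 = 3
β ↔ α = 3 ↔ 5 = 4
~(β ↔ α) = ~4 = 2
(((β ∨ β) → (β ∨ β)) → ~β) ↔ ~(β ↔ α) = 3 ↔ 2 = 5
β ∨ α = 3 ∨ 5 = 5
β ∨ α = 3 ∨ 5 = 5
(β ∨ α) → (β ∨ α) = 5 → 5 = 6
~((β ∨ α) → (β ∨ α)) = ~6 = 0
((((β ∨ β) → (β ∨ β)) → ~β) ↔ ~(β ↔ α)) ↔ ~((β ∨ α) → (β ∨ α)) = 5 ↔ 0 = 1

1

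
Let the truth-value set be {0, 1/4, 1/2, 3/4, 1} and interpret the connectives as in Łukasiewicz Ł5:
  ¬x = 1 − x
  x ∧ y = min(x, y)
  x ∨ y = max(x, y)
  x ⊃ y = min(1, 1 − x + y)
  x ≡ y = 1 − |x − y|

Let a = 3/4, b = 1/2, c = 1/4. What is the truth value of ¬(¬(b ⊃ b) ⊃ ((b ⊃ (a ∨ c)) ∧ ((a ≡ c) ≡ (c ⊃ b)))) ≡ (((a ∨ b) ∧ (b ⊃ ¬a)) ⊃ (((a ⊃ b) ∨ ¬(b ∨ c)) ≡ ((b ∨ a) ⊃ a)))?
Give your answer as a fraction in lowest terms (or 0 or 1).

0

b ⊃ b = 1/2 ⊃ 1/2 = 1
¬(b ⊃ b) = ¬1 = 0
a ∨ c = 3/4 ∨ 1/4 = 3/4
b ⊃ (a ∨ c) = 1/2 ⊃ 3/4 = 1
a ≡ c = 3/4 ≡ 1/4 = 1/2
c ⊃ b = 1/4 ⊃ 1/2 = 1
(a ≡ c) ≡ (c ⊃ b) = 1/2 ≡ 1 = 1/2
(b ⊃ (a ∨ c)) ∧ ((a ≡ c) ≡ (c ⊃ b)) = 1 ∧ 1/2 = 1/2
¬(b ⊃ b) ⊃ ((b ⊃ (a ∨ c)) ∧ ((a ≡ c) ≡ (c ⊃ b))) = 0 ⊃ 1/2 = 1
¬(¬(b ⊃ b) ⊃ ((b ⊃ (a ∨ c)) ∧ ((a ≡ c) ≡ (c ⊃ b)))) = ¬1 = 0
a ∨ b = 3/4 ∨ 1/2 = 3/4
¬a = ¬3/4 = 1/4
b ⊃ ¬a = 1/2 ⊃ 1/4 = 3/4
(a ∨ b) ∧ (b ⊃ ¬a) = 3/4 ∧ 3/4 = 3/4
a ⊃ b = 3/4 ⊃ 1/2 = 3/4
b ∨ c = 1/2 ∨ 1/4 = 1/2
¬(b ∨ c) = ¬1/2 = 1/2
(a ⊃ b) ∨ ¬(b ∨ c) = 3/4 ∨ 1/2 = 3/4
b ∨ a = 1/2 ∨ 3/4 = 3/4
(b ∨ a) ⊃ a = 3/4 ⊃ 3/4 = 1
((a ⊃ b) ∨ ¬(b ∨ c)) ≡ ((b ∨ a) ⊃ a) = 3/4 ≡ 1 = 3/4
((a ∨ b) ∧ (b ⊃ ¬a)) ⊃ (((a ⊃ b) ∨ ¬(b ∨ c)) ≡ ((b ∨ a) ⊃ a)) = 3/4 ⊃ 3/4 = 1
¬(¬(b ⊃ b) ⊃ ((b ⊃ (a ∨ c)) ∧ ((a ≡ c) ≡ (c ⊃ b)))) ≡ (((a ∨ b) ∧ (b ⊃ ¬a)) ⊃ (((a ⊃ b) ∨ ¬(b ∨ c)) ≡ ((b ∨ a) ⊃ a))) = 0 ≡ 1 = 0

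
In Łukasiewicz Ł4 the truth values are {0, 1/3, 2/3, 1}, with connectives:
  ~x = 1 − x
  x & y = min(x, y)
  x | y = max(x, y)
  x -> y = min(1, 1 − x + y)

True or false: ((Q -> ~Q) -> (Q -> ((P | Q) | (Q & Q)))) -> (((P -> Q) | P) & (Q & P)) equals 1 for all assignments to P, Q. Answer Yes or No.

No

Counterexample: take P = 0, Q = 0.
~Q = ~0 = 1
Q -> ~Q = 0 -> 1 = 1
P | Q = 0 | 0 = 0
Q & Q = 0 & 0 = 0
(P | Q) | (Q & Q) = 0 | 0 = 0
Q -> ((P | Q) | (Q & Q)) = 0 -> 0 = 1
(Q -> ~Q) -> (Q -> ((P | Q) | (Q & Q))) = 1 -> 1 = 1
P -> Q = 0 -> 0 = 1
(P -> Q) | P = 1 | 0 = 1
Q & P = 0 & 0 = 0
((P -> Q) | P) & (Q & P) = 1 & 0 = 0
((Q -> ~Q) -> (Q -> ((P | Q) | (Q & Q)))) -> (((P -> Q) | P) & (Q & P)) = 1 -> 0 = 0
This gives 0 ≠ 1.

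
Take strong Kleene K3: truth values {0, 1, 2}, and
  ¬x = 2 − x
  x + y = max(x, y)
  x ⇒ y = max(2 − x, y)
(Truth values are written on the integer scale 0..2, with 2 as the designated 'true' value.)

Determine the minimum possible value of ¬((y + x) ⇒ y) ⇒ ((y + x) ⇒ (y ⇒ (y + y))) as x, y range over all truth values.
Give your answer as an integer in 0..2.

Take x = 0, y = 1:
y + x = 1 + 0 = 1
(y + x) ⇒ y = 1 ⇒ 1 = 1
¬((y + x) ⇒ y) = ¬1 = 1
y + x = 1 + 0 = 1
y + y = 1 + 1 = 1
y ⇒ (y + y) = 1 ⇒ 1 = 1
(y + x) ⇒ (y ⇒ (y + y)) = 1 ⇒ 1 = 1
¬((y + x) ⇒ y) ⇒ ((y + x) ⇒ (y ⇒ (y + y))) = 1 ⇒ 1 = 1
No assignment yields a value below 1, so this is the minimum.

1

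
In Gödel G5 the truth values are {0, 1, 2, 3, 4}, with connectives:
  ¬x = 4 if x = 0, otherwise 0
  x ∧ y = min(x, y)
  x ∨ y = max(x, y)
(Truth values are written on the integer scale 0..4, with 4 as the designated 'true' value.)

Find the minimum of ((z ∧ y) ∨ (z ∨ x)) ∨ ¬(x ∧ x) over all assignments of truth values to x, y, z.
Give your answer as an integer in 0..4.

1

Take x = 1, y = 0, z = 0:
z ∧ y = 0 ∧ 0 = 0
z ∨ x = 0 ∨ 1 = 1
(z ∧ y) ∨ (z ∨ x) = 0 ∨ 1 = 1
x ∧ x = 1 ∧ 1 = 1
¬(x ∧ x) = ¬1 = 0
((z ∧ y) ∨ (z ∨ x)) ∨ ¬(x ∧ x) = 1 ∨ 0 = 1
No assignment yields a value below 1, so this is the minimum.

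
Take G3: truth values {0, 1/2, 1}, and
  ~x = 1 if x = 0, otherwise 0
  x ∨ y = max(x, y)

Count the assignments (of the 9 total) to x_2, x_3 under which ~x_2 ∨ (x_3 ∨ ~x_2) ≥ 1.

5

x_2 = 0, x_3 = 0 ↦ 1  ≥
x_2 = 0, x_3 = 1/2 ↦ 1  ≥
x_2 = 0, x_3 = 1 ↦ 1  ≥
x_2 = 1/2, x_3 = 0 ↦ 0  <
x_2 = 1/2, x_3 = 1/2 ↦ 1/2  <
x_2 = 1/2, x_3 = 1 ↦ 1  ≥
x_2 = 1, x_3 = 0 ↦ 0  <
x_2 = 1, x_3 = 1/2 ↦ 1/2  <
x_2 = 1, x_3 = 1 ↦ 1  ≥
So 5 of the 9 assignments meet the threshold.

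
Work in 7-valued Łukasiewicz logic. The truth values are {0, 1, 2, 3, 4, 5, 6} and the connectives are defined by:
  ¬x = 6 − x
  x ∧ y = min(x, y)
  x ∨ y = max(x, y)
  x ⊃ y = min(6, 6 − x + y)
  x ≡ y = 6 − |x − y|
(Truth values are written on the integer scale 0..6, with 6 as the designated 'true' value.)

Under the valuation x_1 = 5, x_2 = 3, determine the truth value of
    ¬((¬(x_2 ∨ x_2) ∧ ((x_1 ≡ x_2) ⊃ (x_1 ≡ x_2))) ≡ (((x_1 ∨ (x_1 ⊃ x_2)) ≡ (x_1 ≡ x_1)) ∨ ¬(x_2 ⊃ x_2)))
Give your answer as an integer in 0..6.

2

x_2 ∨ x_2 = 3 ∨ 3 = 3
¬(x_2 ∨ x_2) = ¬3 = 3
x_1 ≡ x_2 = 5 ≡ 3 = 4
x_1 ≡ x_2 = 5 ≡ 3 = 4
(x_1 ≡ x_2) ⊃ (x_1 ≡ x_2) = 4 ⊃ 4 = 6
¬(x_2 ∨ x_2) ∧ ((x_1 ≡ x_2) ⊃ (x_1 ≡ x_2)) = 3 ∧ 6 = 3
x_1 ⊃ x_2 = 5 ⊃ 3 = 4
x_1 ∨ (x_1 ⊃ x_2) = 5 ∨ 4 = 5
x_1 ≡ x_1 = 5 ≡ 5 = 6
(x_1 ∨ (x_1 ⊃ x_2)) ≡ (x_1 ≡ x_1) = 5 ≡ 6 = 5
x_2 ⊃ x_2 = 3 ⊃ 3 = 6
¬(x_2 ⊃ x_2) = ¬6 = 0
((x_1 ∨ (x_1 ⊃ x_2)) ≡ (x_1 ≡ x_1)) ∨ ¬(x_2 ⊃ x_2) = 5 ∨ 0 = 5
(¬(x_2 ∨ x_2) ∧ ((x_1 ≡ x_2) ⊃ (x_1 ≡ x_2))) ≡ (((x_1 ∨ (x_1 ⊃ x_2)) ≡ (x_1 ≡ x_1)) ∨ ¬(x_2 ⊃ x_2)) = 3 ≡ 5 = 4
¬((¬(x_2 ∨ x_2) ∧ ((x_1 ≡ x_2) ⊃ (x_1 ≡ x_2))) ≡ (((x_1 ∨ (x_1 ⊃ x_2)) ≡ (x_1 ≡ x_1)) ∨ ¬(x_2 ⊃ x_2))) = ¬4 = 2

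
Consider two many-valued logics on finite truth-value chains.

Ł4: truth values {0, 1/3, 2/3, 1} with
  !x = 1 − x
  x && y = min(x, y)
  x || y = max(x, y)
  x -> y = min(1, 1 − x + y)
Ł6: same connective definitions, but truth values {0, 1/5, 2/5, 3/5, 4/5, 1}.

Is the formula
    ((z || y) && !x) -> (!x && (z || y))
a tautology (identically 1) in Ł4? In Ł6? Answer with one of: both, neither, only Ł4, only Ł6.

both

In Ł4: every assignment gives 1 — tautology.
In Ł6: every assignment gives 1 — tautology.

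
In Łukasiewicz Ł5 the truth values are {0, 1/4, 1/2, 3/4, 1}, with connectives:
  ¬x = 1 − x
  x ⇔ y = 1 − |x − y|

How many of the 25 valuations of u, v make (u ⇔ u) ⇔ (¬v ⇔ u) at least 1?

5

value 1: 5 assignments (counts)
value 3/4: 8 assignments
value 1/2: 6 assignments
value 1/4: 4 assignments
value 0: 2 assignments
So 5 of the 25 assignments meet the threshold.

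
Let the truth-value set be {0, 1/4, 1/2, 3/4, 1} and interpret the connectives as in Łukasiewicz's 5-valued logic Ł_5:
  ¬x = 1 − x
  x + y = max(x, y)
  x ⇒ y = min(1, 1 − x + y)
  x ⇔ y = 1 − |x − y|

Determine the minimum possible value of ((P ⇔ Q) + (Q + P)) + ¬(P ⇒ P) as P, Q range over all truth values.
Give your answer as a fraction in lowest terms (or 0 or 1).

1/2

Take P = 0, Q = 1/2:
P ⇔ Q = 0 ⇔ 1/2 = 1/2
Q + P = 1/2 + 0 = 1/2
(P ⇔ Q) + (Q + P) = 1/2 + 1/2 = 1/2
P ⇒ P = 0 ⇒ 0 = 1
¬(P ⇒ P) = ¬1 = 0
((P ⇔ Q) + (Q + P)) + ¬(P ⇒ P) = 1/2 + 0 = 1/2
No assignment yields a value below 1/2, so this is the minimum.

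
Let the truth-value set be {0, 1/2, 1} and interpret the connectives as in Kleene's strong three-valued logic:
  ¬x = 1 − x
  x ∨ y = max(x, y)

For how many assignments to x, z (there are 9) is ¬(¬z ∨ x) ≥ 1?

x = 0, z = 0 ↦ 0  <
x = 0, z = 1/2 ↦ 1/2  <
x = 0, z = 1 ↦ 1  ≥
x = 1/2, z = 0 ↦ 0  <
x = 1/2, z = 1/2 ↦ 1/2  <
x = 1/2, z = 1 ↦ 1/2  <
x = 1, z = 0 ↦ 0  <
x = 1, z = 1/2 ↦ 0  <
x = 1, z = 1 ↦ 0  <
So 1 of the 9 assignments meets the threshold.

1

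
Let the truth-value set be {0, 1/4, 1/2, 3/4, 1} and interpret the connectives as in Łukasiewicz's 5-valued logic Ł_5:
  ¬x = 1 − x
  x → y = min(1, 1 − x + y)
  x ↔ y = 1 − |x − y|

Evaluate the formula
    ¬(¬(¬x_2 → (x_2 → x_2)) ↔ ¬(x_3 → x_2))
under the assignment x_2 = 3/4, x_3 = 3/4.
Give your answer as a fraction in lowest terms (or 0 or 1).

0

¬x_2 = ¬3/4 = 1/4
x_2 → x_2 = 3/4 → 3/4 = 1
¬x_2 → (x_2 → x_2) = 1/4 → 1 = 1
¬(¬x_2 → (x_2 → x_2)) = ¬1 = 0
x_3 → x_2 = 3/4 → 3/4 = 1
¬(x_3 → x_2) = ¬1 = 0
¬(¬x_2 → (x_2 → x_2)) ↔ ¬(x_3 → x_2) = 0 ↔ 0 = 1
¬(¬(¬x_2 → (x_2 → x_2)) ↔ ¬(x_3 → x_2)) = ¬1 = 0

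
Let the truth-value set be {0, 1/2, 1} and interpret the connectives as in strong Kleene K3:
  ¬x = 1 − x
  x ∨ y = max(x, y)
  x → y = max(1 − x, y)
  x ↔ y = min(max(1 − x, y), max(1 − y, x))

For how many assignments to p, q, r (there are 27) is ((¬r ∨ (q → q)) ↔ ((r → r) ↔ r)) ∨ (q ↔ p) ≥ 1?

10

value 1: 10 assignments (counts)
value 1/2: 15 assignments
value 0: 2 assignments
So 10 of the 27 assignments meet the threshold.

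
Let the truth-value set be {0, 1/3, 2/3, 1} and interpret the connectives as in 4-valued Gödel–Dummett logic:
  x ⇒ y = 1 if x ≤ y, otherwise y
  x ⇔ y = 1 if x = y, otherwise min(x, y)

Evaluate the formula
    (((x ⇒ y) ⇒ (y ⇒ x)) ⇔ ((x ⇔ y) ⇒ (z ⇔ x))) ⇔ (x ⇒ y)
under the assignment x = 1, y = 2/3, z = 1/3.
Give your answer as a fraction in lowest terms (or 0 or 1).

x ⇒ y = 1 ⇒ 2/3 = 2/3
y ⇒ x = 2/3 ⇒ 1 = 1
(x ⇒ y) ⇒ (y ⇒ x) = 2/3 ⇒ 1 = 1
x ⇔ y = 1 ⇔ 2/3 = 2/3
z ⇔ x = 1/3 ⇔ 1 = 1/3
(x ⇔ y) ⇒ (z ⇔ x) = 2/3 ⇒ 1/3 = 1/3
((x ⇒ y) ⇒ (y ⇒ x)) ⇔ ((x ⇔ y) ⇒ (z ⇔ x)) = 1 ⇔ 1/3 = 1/3
x ⇒ y = 1 ⇒ 2/3 = 2/3
(((x ⇒ y) ⇒ (y ⇒ x)) ⇔ ((x ⇔ y) ⇒ (z ⇔ x))) ⇔ (x ⇒ y) = 1/3 ⇔ 2/3 = 1/3

1/3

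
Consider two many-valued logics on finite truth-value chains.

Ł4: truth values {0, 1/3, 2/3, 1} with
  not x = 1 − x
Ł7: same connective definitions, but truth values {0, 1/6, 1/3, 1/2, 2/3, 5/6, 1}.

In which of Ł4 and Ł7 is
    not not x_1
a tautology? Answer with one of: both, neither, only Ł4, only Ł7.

neither

In Ł4: at x_1 = 0 the value is 0 — not a tautology.
In Ł7: at x_1 = 0 the value is 0 — not a tautology.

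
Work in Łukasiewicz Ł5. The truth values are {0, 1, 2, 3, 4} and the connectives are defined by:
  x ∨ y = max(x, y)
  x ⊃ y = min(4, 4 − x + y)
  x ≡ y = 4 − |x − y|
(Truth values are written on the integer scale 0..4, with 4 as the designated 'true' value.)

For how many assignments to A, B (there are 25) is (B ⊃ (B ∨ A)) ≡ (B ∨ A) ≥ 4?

value 4: 9 assignments (counts)
value 3: 7 assignments
value 2: 5 assignments
value 1: 3 assignments
value 0: 1 assignment
So 9 of the 25 assignments meet the threshold.

9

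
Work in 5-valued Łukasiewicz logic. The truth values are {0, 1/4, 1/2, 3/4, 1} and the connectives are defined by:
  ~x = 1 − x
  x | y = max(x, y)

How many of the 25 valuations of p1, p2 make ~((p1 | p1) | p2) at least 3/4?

4

value 1: 1 assignment (counts)
value 3/4: 3 assignments (counts)
value 1/2: 5 assignments
value 1/4: 7 assignments
value 0: 9 assignments
So 4 of the 25 assignments meet the threshold.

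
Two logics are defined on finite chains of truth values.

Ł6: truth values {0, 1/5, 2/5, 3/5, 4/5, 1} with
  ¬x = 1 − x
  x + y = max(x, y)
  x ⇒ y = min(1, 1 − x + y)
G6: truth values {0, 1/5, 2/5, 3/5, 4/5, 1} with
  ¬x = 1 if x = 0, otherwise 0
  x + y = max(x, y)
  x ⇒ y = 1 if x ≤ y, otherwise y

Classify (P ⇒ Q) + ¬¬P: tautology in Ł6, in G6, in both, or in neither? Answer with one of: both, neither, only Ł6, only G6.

In Ł6: at P = 1/5, Q = 0 the value is 4/5 — not a tautology.
In G6: every assignment gives 1 — tautology.

only G6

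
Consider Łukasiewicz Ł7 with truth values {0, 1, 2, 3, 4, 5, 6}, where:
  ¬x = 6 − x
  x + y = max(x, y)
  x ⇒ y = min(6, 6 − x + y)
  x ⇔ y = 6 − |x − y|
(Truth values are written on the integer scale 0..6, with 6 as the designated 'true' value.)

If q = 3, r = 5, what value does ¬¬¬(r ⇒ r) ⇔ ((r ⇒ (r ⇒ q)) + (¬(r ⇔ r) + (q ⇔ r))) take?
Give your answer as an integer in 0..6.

r ⇒ r = 5 ⇒ 5 = 6
¬(r ⇒ r) = ¬6 = 0
¬¬(r ⇒ r) = ¬0 = 6
¬¬¬(r ⇒ r) = ¬6 = 0
r ⇒ q = 5 ⇒ 3 = 4
r ⇒ (r ⇒ q) = 5 ⇒ 4 = 5
r ⇔ r = 5 ⇔ 5 = 6
¬(r ⇔ r) = ¬6 = 0
q ⇔ r = 3 ⇔ 5 = 4
¬(r ⇔ r) + (q ⇔ r) = 0 + 4 = 4
(r ⇒ (r ⇒ q)) + (¬(r ⇔ r) + (q ⇔ r)) = 5 + 4 = 5
¬¬¬(r ⇒ r) ⇔ ((r ⇒ (r ⇒ q)) + (¬(r ⇔ r) + (q ⇔ r))) = 0 ⇔ 5 = 1

1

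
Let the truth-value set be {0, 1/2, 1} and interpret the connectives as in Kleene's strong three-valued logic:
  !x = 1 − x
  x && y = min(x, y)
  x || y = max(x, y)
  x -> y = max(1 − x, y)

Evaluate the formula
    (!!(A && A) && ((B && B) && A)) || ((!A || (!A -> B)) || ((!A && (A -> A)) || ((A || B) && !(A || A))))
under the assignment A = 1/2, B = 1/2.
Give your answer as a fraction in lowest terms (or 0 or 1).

A && A = 1/2 && 1/2 = 1/2
!(A && A) = !1/2 = 1/2
!!(A && A) = !1/2 = 1/2
B && B = 1/2 && 1/2 = 1/2
(B && B) && A = 1/2 && 1/2 = 1/2
!!(A && A) && ((B && B) && A) = 1/2 && 1/2 = 1/2
!A = !1/2 = 1/2
!A = !1/2 = 1/2
!A -> B = 1/2 -> 1/2 = 1/2
!A || (!A -> B) = 1/2 || 1/2 = 1/2
!A = !1/2 = 1/2
A -> A = 1/2 -> 1/2 = 1/2
!A && (A -> A) = 1/2 && 1/2 = 1/2
A || B = 1/2 || 1/2 = 1/2
A || A = 1/2 || 1/2 = 1/2
!(A || A) = !1/2 = 1/2
(A || B) && !(A || A) = 1/2 && 1/2 = 1/2
(!A && (A -> A)) || ((A || B) && !(A || A)) = 1/2 || 1/2 = 1/2
(!A || (!A -> B)) || ((!A && (A -> A)) || ((A || B) && !(A || A))) = 1/2 || 1/2 = 1/2
(!!(A && A) && ((B && B) && A)) || ((!A || (!A -> B)) || ((!A && (A -> A)) || ((A || B) && !(A || A)))) = 1/2 || 1/2 = 1/2

1/2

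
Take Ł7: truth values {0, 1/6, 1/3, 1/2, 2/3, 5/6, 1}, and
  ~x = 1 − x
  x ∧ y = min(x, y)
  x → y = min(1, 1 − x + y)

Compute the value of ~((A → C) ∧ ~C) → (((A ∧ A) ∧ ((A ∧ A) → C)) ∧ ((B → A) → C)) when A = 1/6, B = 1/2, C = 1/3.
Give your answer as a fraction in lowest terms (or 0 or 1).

5/6

A → C = 1/6 → 1/3 = 1
~C = ~1/3 = 2/3
(A → C) ∧ ~C = 1 ∧ 2/3 = 2/3
~((A → C) ∧ ~C) = ~2/3 = 1/3
A ∧ A = 1/6 ∧ 1/6 = 1/6
A ∧ A = 1/6 ∧ 1/6 = 1/6
(A ∧ A) → C = 1/6 → 1/3 = 1
(A ∧ A) ∧ ((A ∧ A) → C) = 1/6 ∧ 1 = 1/6
B → A = 1/2 → 1/6 = 2/3
(B → A) → C = 2/3 → 1/3 = 2/3
((A ∧ A) ∧ ((A ∧ A) → C)) ∧ ((B → A) → C) = 1/6 ∧ 2/3 = 1/6
~((A → C) ∧ ~C) → (((A ∧ A) ∧ ((A ∧ A) → C)) ∧ ((B → A) → C)) = 1/3 → 1/6 = 5/6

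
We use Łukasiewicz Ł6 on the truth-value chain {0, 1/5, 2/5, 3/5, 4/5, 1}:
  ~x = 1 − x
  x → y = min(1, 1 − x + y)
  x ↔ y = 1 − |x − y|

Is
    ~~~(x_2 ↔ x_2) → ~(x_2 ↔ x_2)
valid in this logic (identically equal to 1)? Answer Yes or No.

Yes

x_2 = 0 ↦ 1
x_2 = 1/5 ↦ 1
x_2 = 2/5 ↦ 1
x_2 = 3/5 ↦ 1
x_2 = 4/5 ↦ 1
x_2 = 1 ↦ 1
Every assignment gives a value ≥ 1.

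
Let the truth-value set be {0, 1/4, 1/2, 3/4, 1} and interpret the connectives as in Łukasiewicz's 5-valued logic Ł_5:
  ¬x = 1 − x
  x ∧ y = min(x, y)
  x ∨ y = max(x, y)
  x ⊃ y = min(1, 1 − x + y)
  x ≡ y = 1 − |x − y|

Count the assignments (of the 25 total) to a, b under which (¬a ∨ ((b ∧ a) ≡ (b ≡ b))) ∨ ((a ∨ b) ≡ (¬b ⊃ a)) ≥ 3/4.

24

value 1: 16 assignments (counts)
value 3/4: 8 assignments (counts)
value 1/2: 1 assignment
So 24 of the 25 assignments meet the threshold.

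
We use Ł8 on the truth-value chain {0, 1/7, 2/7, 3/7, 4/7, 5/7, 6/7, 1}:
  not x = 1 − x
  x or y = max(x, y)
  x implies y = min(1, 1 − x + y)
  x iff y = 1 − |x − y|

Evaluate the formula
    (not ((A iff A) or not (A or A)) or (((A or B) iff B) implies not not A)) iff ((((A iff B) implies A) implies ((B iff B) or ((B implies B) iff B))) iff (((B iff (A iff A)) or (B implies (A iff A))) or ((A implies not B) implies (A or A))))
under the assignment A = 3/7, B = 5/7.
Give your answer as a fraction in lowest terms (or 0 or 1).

3/7

A iff A = 3/7 iff 3/7 = 1
A or A = 3/7 or 3/7 = 3/7
not (A or A) = not 3/7 = 4/7
(A iff A) or not (A or A) = 1 or 4/7 = 1
not ((A iff A) or not (A or A)) = not 1 = 0
A or B = 3/7 or 5/7 = 5/7
(A or B) iff B = 5/7 iff 5/7 = 1
not A = not 3/7 = 4/7
not not A = not 4/7 = 3/7
((A or B) iff B) implies not not A = 1 implies 3/7 = 3/7
not ((A iff A) or not (A or A)) or (((A or B) iff B) implies not not A) = 0 or 3/7 = 3/7
A iff B = 3/7 iff 5/7 = 5/7
(A iff B) implies A = 5/7 implies 3/7 = 5/7
B iff B = 5/7 iff 5/7 = 1
B implies B = 5/7 implies 5/7 = 1
(B implies B) iff B = 1 iff 5/7 = 5/7
(B iff B) or ((B implies B) iff B) = 1 or 5/7 = 1
((A iff B) implies A) implies ((B iff B) or ((B implies B) iff B)) = 5/7 implies 1 = 1
A iff A = 3/7 iff 3/7 = 1
B iff (A iff A) = 5/7 iff 1 = 5/7
A iff A = 3/7 iff 3/7 = 1
B implies (A iff A) = 5/7 implies 1 = 1
(B iff (A iff A)) or (B implies (A iff A)) = 5/7 or 1 = 1
not B = not 5/7 = 2/7
A implies not B = 3/7 implies 2/7 = 6/7
A or A = 3/7 or 3/7 = 3/7
(A implies not B) implies (A or A) = 6/7 implies 3/7 = 4/7
((B iff (A iff A)) or (B implies (A iff A))) or ((A implies not B) implies (A or A)) = 1 or 4/7 = 1
(((A iff B) implies A) implies ((B iff B) or ((B implies B) iff B))) iff (((B iff (A iff A)) or (B implies (A iff A))) or ((A implies not B) implies (A or A))) = 1 iff 1 = 1
(not ((A iff A) or not (A or A)) or (((A or B) iff B) implies not not A)) iff ((((A iff B) implies A) implies ((B iff B) or ((B implies B) iff B))) iff (((B iff (A iff A)) or (B implies (A iff A))) or ((A implies not B) implies (A or A)))) = 3/7 iff 1 = 3/7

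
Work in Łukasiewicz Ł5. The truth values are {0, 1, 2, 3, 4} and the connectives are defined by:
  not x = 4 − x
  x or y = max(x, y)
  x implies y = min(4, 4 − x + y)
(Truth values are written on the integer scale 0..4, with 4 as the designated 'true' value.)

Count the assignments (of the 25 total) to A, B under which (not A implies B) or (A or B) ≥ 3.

value 4: 15 assignments (counts)
value 3: 4 assignments (counts)
value 2: 3 assignments
value 1: 2 assignments
value 0: 1 assignment
So 19 of the 25 assignments meet the threshold.

19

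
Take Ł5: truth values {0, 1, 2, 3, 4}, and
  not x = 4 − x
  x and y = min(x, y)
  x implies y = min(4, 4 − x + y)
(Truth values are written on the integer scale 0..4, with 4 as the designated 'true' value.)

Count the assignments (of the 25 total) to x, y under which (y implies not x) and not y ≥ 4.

value 4: 5 assignments (counts)
value 3: 5 assignments
value 2: 5 assignments
value 1: 5 assignments
value 0: 5 assignments
So 5 of the 25 assignments meet the threshold.

5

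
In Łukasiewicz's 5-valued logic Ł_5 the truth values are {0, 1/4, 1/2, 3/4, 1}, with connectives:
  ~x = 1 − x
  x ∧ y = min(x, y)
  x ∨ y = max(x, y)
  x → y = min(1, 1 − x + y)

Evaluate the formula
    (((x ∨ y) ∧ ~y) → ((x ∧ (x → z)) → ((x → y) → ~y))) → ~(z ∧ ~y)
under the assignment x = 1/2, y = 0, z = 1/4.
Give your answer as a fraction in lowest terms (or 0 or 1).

x ∨ y = 1/2 ∨ 0 = 1/2
~y = ~0 = 1
(x ∨ y) ∧ ~y = 1/2 ∧ 1 = 1/2
x → z = 1/2 → 1/4 = 3/4
x ∧ (x → z) = 1/2 ∧ 3/4 = 1/2
x → y = 1/2 → 0 = 1/2
~y = ~0 = 1
(x → y) → ~y = 1/2 → 1 = 1
(x ∧ (x → z)) → ((x → y) → ~y) = 1/2 → 1 = 1
((x ∨ y) ∧ ~y) → ((x ∧ (x → z)) → ((x → y) → ~y)) = 1/2 → 1 = 1
~y = ~0 = 1
z ∧ ~y = 1/4 ∧ 1 = 1/4
~(z ∧ ~y) = ~1/4 = 3/4
(((x ∨ y) ∧ ~y) → ((x ∧ (x → z)) → ((x → y) → ~y))) → ~(z ∧ ~y) = 1 → 3/4 = 3/4

3/4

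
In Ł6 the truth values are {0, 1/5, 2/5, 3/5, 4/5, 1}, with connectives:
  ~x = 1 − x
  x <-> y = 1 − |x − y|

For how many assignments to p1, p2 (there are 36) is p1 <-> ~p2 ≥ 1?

6

value 1: 6 assignments (counts)
value 4/5: 10 assignments
value 3/5: 8 assignments
value 2/5: 6 assignments
value 1/5: 4 assignments
value 0: 2 assignments
So 6 of the 36 assignments meet the threshold.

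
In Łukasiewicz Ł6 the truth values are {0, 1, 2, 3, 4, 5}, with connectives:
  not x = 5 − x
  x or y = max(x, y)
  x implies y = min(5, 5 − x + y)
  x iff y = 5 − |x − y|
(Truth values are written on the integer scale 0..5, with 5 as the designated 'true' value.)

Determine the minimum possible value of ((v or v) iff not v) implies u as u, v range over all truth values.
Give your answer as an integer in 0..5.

1

Take u = 0, v = 2:
v or v = 2 or 2 = 2
not v = not 2 = 3
(v or v) iff not v = 2 iff 3 = 4
((v or v) iff not v) implies u = 4 implies 0 = 1
No assignment yields a value below 1, so this is the minimum.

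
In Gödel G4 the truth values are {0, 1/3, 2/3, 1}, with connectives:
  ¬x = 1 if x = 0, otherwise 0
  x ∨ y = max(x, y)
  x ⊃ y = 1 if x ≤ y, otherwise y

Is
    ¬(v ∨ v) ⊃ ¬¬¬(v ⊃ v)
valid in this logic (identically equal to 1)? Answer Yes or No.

No

Counterexample: take v = 0.
v ∨ v = 0 ∨ 0 = 0
¬(v ∨ v) = ¬0 = 1
v ⊃ v = 0 ⊃ 0 = 1
¬(v ⊃ v) = ¬1 = 0
¬¬(v ⊃ v) = ¬0 = 1
¬¬¬(v ⊃ v) = ¬1 = 0
¬(v ∨ v) ⊃ ¬¬¬(v ⊃ v) = 1 ⊃ 0 = 0
This gives 0 ≠ 1.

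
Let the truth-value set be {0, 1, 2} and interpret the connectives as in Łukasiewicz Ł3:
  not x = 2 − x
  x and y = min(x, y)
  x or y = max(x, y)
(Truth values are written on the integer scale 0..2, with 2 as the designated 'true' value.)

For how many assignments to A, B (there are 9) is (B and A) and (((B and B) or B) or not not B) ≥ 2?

A = 0, B = 0 ↦ 0  <
A = 0, B = 1 ↦ 0  <
A = 0, B = 2 ↦ 0  <
A = 1, B = 0 ↦ 0  <
A = 1, B = 1 ↦ 1  <
A = 1, B = 2 ↦ 1  <
A = 2, B = 0 ↦ 0  <
A = 2, B = 1 ↦ 1  <
A = 2, B = 2 ↦ 2  ≥
So 1 of the 9 assignments meets the threshold.

1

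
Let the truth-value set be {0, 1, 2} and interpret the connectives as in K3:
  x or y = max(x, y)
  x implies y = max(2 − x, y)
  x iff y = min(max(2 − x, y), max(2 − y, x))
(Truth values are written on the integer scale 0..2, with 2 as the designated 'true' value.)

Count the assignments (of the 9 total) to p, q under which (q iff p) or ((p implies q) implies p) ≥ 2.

4

p = 0, q = 0 ↦ 2  ≥
p = 0, q = 1 ↦ 1  <
p = 0, q = 2 ↦ 0  <
p = 1, q = 0 ↦ 1  <
p = 1, q = 1 ↦ 1  <
p = 1, q = 2 ↦ 1  <
p = 2, q = 0 ↦ 2  ≥
p = 2, q = 1 ↦ 2  ≥
p = 2, q = 2 ↦ 2  ≥
So 4 of the 9 assignments meet the threshold.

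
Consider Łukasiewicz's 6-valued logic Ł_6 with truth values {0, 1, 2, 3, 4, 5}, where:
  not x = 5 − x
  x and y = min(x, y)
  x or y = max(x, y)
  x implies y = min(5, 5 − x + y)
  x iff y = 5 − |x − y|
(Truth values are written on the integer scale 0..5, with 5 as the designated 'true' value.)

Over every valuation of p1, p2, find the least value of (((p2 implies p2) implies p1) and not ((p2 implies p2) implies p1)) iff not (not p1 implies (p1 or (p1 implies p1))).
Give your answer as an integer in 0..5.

3

Take p1 = 2, p2 = 0:
p2 implies p2 = 0 implies 0 = 5
(p2 implies p2) implies p1 = 5 implies 2 = 2
p2 implies p2 = 0 implies 0 = 5
(p2 implies p2) implies p1 = 5 implies 2 = 2
not ((p2 implies p2) implies p1) = not 2 = 3
((p2 implies p2) implies p1) and not ((p2 implies p2) implies p1) = 2 and 3 = 2
not p1 = not 2 = 3
p1 implies p1 = 2 implies 2 = 5
p1 or (p1 implies p1) = 2 or 5 = 5
not p1 implies (p1 or (p1 implies p1)) = 3 implies 5 = 5
not (not p1 implies (p1 or (p1 implies p1))) = not 5 = 0
(((p2 implies p2) implies p1) and not ((p2 implies p2) implies p1)) iff not (not p1 implies (p1 or (p1 implies p1))) = 2 iff 0 = 3
No assignment yields a value below 3, so this is the minimum.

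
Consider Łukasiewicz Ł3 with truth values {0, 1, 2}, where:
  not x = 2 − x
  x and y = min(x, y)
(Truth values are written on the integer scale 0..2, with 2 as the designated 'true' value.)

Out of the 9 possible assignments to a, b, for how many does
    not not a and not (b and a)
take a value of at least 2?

1

a = 0, b = 0 ↦ 0  <
a = 0, b = 1 ↦ 0  <
a = 0, b = 2 ↦ 0  <
a = 1, b = 0 ↦ 1  <
a = 1, b = 1 ↦ 1  <
a = 1, b = 2 ↦ 1  <
a = 2, b = 0 ↦ 2  ≥
a = 2, b = 1 ↦ 1  <
a = 2, b = 2 ↦ 0  <
So 1 of the 9 assignments meets the threshold.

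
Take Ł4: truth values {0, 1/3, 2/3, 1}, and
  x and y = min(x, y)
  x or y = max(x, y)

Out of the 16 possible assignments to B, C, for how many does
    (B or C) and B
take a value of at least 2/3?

B = 0, C = 0 ↦ 0  <
B = 0, C = 1/3 ↦ 0  <
B = 0, C = 2/3 ↦ 0  <
B = 0, C = 1 ↦ 0  <
B = 1/3, C = 0 ↦ 1/3  <
B = 1/3, C = 1/3 ↦ 1/3  <
B = 1/3, C = 2/3 ↦ 1/3  <
B = 1/3, C = 1 ↦ 1/3  <
B = 2/3, C = 0 ↦ 2/3  ≥
B = 2/3, C = 1/3 ↦ 2/3  ≥
B = 2/3, C = 2/3 ↦ 2/3  ≥
B = 2/3, C = 1 ↦ 2/3  ≥
B = 1, C = 0 ↦ 1  ≥
B = 1, C = 1/3 ↦ 1  ≥
B = 1, C = 2/3 ↦ 1  ≥
B = 1, C = 1 ↦ 1  ≥
So 8 of the 16 assignments meet the threshold.

8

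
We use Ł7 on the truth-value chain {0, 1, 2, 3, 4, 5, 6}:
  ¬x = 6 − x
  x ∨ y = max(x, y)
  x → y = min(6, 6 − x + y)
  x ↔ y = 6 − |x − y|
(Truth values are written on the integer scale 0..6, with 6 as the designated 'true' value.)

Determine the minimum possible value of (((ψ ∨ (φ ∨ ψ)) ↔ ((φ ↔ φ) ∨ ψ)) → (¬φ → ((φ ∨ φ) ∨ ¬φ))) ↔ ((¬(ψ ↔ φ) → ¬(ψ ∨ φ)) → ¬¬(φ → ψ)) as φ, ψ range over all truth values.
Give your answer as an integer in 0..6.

3

Take φ = 3, ψ = 0:
φ ∨ ψ = 3 ∨ 0 = 3
ψ ∨ (φ ∨ ψ) = 0 ∨ 3 = 3
φ ↔ φ = 3 ↔ 3 = 6
(φ ↔ φ) ∨ ψ = 6 ∨ 0 = 6
(ψ ∨ (φ ∨ ψ)) ↔ ((φ ↔ φ) ∨ ψ) = 3 ↔ 6 = 3
¬φ = ¬3 = 3
φ ∨ φ = 3 ∨ 3 = 3
¬φ = ¬3 = 3
(φ ∨ φ) ∨ ¬φ = 3 ∨ 3 = 3
¬φ → ((φ ∨ φ) ∨ ¬φ) = 3 → 3 = 6
((ψ ∨ (φ ∨ ψ)) ↔ ((φ ↔ φ) ∨ ψ)) → (¬φ → ((φ ∨ φ) ∨ ¬φ)) = 3 → 6 = 6
ψ ↔ φ = 0 ↔ 3 = 3
¬(ψ ↔ φ) = ¬3 = 3
ψ ∨ φ = 0 ∨ 3 = 3
¬(ψ ∨ φ) = ¬3 = 3
¬(ψ ↔ φ) → ¬(ψ ∨ φ) = 3 → 3 = 6
φ → ψ = 3 → 0 = 3
¬(φ → ψ) = ¬3 = 3
¬¬(φ → ψ) = ¬3 = 3
(¬(ψ ↔ φ) → ¬(ψ ∨ φ)) → ¬¬(φ → ψ) = 6 → 3 = 3
(((ψ ∨ (φ ∨ ψ)) ↔ ((φ ↔ φ) ∨ ψ)) → (¬φ → ((φ ∨ φ) ∨ ¬φ))) ↔ ((¬(ψ ↔ φ) → ¬(ψ ∨ φ)) → ¬¬(φ → ψ)) = 6 ↔ 3 = 3
No assignment yields a value below 3, so this is the minimum.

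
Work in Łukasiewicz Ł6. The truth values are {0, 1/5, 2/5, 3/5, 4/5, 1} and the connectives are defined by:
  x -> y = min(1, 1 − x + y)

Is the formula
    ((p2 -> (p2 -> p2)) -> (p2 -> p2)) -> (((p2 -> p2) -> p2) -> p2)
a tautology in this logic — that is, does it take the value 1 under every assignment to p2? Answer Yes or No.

Yes

p2 = 0 ↦ 1
p2 = 1/5 ↦ 1
p2 = 2/5 ↦ 1
p2 = 3/5 ↦ 1
p2 = 4/5 ↦ 1
p2 = 1 ↦ 1
Every assignment gives a value ≥ 1.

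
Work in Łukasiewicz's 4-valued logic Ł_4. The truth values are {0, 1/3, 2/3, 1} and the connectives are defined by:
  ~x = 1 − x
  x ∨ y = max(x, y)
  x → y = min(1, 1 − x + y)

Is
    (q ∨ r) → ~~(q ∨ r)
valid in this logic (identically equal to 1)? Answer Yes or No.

q = 0, r = 0 ↦ 1
q = 0, r = 1/3 ↦ 1
q = 0, r = 2/3 ↦ 1
q = 0, r = 1 ↦ 1
q = 1/3, r = 0 ↦ 1
q = 1/3, r = 1/3 ↦ 1
q = 1/3, r = 2/3 ↦ 1
q = 1/3, r = 1 ↦ 1
q = 2/3, r = 0 ↦ 1
q = 2/3, r = 1/3 ↦ 1
q = 2/3, r = 2/3 ↦ 1
q = 2/3, r = 1 ↦ 1
q = 1, r = 0 ↦ 1
q = 1, r = 1/3 ↦ 1
q = 1, r = 2/3 ↦ 1
q = 1, r = 1 ↦ 1
Every assignment gives a value ≥ 1.

Yes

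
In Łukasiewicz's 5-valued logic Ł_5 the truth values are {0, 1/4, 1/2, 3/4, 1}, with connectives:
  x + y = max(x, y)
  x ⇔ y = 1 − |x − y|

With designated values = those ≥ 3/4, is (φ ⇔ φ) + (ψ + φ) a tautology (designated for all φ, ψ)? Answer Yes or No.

At φ = 3/4, ψ = 0, for instance:
φ ⇔ φ = 3/4 ⇔ 3/4 = 1
ψ + φ = 0 + 3/4 = 3/4
(φ ⇔ φ) + (ψ + φ) = 1 + 3/4 = 1
and checking the remaining 24 assignments likewise gives ≥ 3/4 in every case.

Yes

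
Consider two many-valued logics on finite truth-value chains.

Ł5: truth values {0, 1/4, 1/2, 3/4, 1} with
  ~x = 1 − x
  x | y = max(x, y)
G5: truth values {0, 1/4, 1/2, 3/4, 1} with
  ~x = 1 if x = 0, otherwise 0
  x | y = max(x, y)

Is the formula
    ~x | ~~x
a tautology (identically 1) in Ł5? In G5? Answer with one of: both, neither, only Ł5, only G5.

In Ł5: at x = 1/4 the value is 3/4 — not a tautology.
In G5: every assignment gives 1 — tautology.

only G5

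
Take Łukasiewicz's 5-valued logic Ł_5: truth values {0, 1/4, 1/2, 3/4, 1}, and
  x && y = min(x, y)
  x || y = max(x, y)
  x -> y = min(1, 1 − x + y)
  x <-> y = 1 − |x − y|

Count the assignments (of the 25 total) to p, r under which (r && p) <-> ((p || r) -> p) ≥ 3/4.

10

value 1: 5 assignments (counts)
value 3/4: 5 assignments (counts)
value 1/2: 5 assignments
value 1/4: 5 assignments
value 0: 5 assignments
So 10 of the 25 assignments meet the threshold.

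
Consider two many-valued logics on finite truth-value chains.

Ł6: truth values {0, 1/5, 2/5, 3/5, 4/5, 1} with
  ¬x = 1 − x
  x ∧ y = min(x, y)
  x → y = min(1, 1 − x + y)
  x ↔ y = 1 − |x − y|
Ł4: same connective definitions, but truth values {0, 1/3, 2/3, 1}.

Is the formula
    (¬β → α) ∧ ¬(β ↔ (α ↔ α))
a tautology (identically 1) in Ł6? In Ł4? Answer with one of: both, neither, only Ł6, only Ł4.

In Ł6: at α = 0, β = 0 the value is 0 — not a tautology.
In Ł4: at α = 0, β = 0 the value is 0 — not a tautology.

neither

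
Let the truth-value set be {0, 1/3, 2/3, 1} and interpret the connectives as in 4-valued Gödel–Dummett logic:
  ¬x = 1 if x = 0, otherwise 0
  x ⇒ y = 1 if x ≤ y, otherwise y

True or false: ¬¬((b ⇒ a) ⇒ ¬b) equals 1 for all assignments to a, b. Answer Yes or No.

No

Counterexample: take a = 1/3, b = 1/3.
b ⇒ a = 1/3 ⇒ 1/3 = 1
¬b = ¬1/3 = 0
(b ⇒ a) ⇒ ¬b = 1 ⇒ 0 = 0
¬((b ⇒ a) ⇒ ¬b) = ¬0 = 1
¬¬((b ⇒ a) ⇒ ¬b) = ¬1 = 0
This gives 0 ≠ 1.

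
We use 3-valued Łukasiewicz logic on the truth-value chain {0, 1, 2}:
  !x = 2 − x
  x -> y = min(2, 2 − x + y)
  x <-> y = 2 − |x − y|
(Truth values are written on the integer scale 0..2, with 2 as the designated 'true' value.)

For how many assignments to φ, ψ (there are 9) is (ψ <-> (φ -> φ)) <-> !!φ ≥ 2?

φ = 0, ψ = 0 ↦ 2  ≥
φ = 0, ψ = 1 ↦ 1  <
φ = 0, ψ = 2 ↦ 0  <
φ = 1, ψ = 0 ↦ 1  <
φ = 1, ψ = 1 ↦ 2  ≥
φ = 1, ψ = 2 ↦ 1  <
φ = 2, ψ = 0 ↦ 0  <
φ = 2, ψ = 1 ↦ 1  <
φ = 2, ψ = 2 ↦ 2  ≥
So 3 of the 9 assignments meet the threshold.

3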